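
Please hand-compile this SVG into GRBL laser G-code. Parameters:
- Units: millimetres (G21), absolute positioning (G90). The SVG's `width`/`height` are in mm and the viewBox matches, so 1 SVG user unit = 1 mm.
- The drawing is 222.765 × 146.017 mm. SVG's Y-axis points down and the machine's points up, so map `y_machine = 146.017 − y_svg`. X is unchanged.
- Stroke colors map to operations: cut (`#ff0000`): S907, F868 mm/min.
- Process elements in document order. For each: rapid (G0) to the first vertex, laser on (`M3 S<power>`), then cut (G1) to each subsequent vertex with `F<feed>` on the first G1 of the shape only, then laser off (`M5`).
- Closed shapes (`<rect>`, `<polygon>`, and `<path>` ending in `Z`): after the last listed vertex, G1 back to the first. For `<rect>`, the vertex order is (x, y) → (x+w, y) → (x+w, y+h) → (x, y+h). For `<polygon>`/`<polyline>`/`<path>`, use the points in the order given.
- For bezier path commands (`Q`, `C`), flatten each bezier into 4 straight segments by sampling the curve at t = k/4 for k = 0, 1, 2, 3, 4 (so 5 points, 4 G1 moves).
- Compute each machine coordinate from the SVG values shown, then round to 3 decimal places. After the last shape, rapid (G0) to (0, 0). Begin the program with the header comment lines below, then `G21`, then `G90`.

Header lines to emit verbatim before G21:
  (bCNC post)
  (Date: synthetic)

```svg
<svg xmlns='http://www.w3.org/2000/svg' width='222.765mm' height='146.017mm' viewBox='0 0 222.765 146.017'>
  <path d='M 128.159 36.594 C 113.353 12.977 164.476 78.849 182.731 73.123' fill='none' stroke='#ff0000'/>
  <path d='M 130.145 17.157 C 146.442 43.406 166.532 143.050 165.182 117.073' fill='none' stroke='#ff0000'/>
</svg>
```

(bCNC post)
(Date: synthetic)
G21
G90
G0 X128.159 Y109.423
M3 S907
G1 X127.872 Y112.874 F868
G1 X143.047 Y97.868
G1 X164.421 Y79.507
G1 X182.731 Y72.894
M5
G0 X130.145 Y128.860
M3 S907
G1 X142.685 Y98.521 F868
G1 X154.281 Y59.317
G1 X162.569 Y29.906
G1 X165.182 Y28.944
M5
G0 X0.000 Y0.000

1 u = 1 mm; y_m = 146.017 − y.

[1] `<path>` cubic bezier, #ff0000→cut S907 F868: (128.159,109.423) → (127.872,112.874) → (143.047,97.868) → (164.421,79.507) → (182.731,72.894)

[2] `<path>` cubic bezier, #ff0000→cut S907 F868: (130.145,128.860) → (142.685,98.521) → (154.281,59.317) → (162.569,29.906) → (165.182,28.944)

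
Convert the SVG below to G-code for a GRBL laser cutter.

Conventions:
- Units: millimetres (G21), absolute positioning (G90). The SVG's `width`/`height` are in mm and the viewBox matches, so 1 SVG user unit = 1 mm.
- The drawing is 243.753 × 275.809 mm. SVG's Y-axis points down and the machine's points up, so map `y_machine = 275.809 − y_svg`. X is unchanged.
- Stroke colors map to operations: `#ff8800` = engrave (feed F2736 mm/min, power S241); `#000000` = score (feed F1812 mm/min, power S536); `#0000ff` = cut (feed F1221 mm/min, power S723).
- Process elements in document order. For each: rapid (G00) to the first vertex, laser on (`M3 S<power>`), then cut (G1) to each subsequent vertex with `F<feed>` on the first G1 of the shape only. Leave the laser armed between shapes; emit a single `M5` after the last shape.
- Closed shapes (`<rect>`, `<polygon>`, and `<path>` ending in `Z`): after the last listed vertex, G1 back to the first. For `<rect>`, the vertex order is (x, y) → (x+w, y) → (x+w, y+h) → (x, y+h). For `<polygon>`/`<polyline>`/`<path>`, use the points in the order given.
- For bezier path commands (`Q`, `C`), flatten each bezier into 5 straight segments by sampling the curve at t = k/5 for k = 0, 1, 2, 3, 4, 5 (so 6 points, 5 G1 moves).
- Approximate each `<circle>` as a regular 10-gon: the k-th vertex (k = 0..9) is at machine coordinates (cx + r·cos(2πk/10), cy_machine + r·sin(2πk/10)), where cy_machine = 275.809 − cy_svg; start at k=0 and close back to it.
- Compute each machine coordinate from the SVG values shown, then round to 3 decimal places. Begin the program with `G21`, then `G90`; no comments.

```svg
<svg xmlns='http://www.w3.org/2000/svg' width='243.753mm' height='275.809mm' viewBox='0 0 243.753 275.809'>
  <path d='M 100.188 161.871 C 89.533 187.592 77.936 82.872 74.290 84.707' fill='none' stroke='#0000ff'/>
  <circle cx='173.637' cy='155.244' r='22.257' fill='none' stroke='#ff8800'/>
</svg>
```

G21
G90
G00 X100.188 Y113.938
M3 S723
G1 X93.753 Y112.262 F1221
G1 X87.519 Y130.517
G1 X81.913 Y157.325
G1 X77.361 Y181.312
G1 X74.290 Y191.102
G00 X195.894 Y120.565
M3 S241
G1 X191.643 Y133.647 F2736
G1 X180.515 Y141.733
G1 X166.759 Y141.733
G1 X155.631 Y133.647
G1 X151.380 Y120.565
G1 X155.631 Y107.483
G1 X166.759 Y99.397
G1 X180.515 Y99.397
G1 X191.643 Y107.483
G1 X195.894 Y120.565
M5

1 u = 1 mm; y_m = 275.809 − y.

[1] `<path>` cubic bezier, #0000ff→cut S723 F1221: (100.188,113.938) → (93.753,112.262) → (87.519,130.517) → (81.913,157.325) → (77.361,181.312) → (74.290,191.102)

[2] `<circle>` circle, #ff8800→engrave S241 F2736: (195.894,120.565) → (191.643,133.647) → (180.515,141.733) → (166.759,141.733) → (155.631,133.647) → (151.380,120.565) → (155.631,107.483) → (166.759,99.397) → (180.515,99.397) → (191.643,107.483) → (195.894,120.565) (closed)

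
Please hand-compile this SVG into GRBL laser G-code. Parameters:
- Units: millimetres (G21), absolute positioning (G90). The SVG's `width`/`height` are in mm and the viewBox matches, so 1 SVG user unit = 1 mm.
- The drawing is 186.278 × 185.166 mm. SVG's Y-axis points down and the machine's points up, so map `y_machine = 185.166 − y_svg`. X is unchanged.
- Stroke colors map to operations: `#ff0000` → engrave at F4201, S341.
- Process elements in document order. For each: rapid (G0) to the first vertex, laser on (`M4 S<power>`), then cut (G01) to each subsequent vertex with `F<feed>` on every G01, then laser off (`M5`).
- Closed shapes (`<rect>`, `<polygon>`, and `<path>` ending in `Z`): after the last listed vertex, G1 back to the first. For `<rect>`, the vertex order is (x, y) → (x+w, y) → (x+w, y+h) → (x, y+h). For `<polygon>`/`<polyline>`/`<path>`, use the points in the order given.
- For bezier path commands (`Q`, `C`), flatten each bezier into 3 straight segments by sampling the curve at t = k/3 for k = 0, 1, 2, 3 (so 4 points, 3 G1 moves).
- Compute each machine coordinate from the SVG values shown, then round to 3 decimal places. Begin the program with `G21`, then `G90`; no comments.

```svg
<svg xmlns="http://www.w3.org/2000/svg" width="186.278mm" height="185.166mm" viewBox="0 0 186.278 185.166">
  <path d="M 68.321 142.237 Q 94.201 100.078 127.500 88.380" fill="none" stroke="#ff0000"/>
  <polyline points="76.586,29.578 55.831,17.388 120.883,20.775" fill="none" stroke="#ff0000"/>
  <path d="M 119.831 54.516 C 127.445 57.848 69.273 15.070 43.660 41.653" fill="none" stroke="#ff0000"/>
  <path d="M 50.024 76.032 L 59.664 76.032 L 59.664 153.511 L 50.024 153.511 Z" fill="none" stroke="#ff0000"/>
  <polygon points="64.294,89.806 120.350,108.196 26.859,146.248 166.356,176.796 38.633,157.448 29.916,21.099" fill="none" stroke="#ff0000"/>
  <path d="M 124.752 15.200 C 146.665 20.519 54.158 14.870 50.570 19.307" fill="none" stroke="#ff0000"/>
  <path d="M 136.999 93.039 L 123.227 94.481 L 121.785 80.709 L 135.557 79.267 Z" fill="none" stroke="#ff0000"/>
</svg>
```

1 u = 1 mm; y_m = 185.166 − y.

[1] `<path>` quadratic bezier, #ff0000→engrave S341 F4201: (68.321,42.929) → (86.399,67.650) → (106.125,85.603) → (127.500,96.786)

[2] `<polyline>` open polyline, #ff0000→engrave S341 F4201: (76.586,155.588) → (55.831,167.778) → (120.883,164.391)

[3] `<path>` cubic bezier, #ff0000→engrave S341 F4201: (119.831,130.650) → (109.159,138.411) → (76.484,151.252) → (43.660,143.513)

[4] `<path>` rectangle, #ff0000→engrave S341 F4201: (50.024,109.134) → (59.664,109.134) → (59.664,31.655) → (50.024,31.655) → (50.024,109.134) (closed)

[5] `<polygon>` closed polygon, #ff0000→engrave S341 F4201: (64.294,95.360) → (120.350,76.970) → (26.859,38.918) → (166.356,8.370) → (38.633,27.718) → (29.916,164.067) → (64.294,95.360) (closed)

[6] `<path>` cubic bezier, #ff0000→engrave S341 F4201: (124.752,169.966) → (116.056,167.523) → (76.267,167.714) → (50.570,165.859)

[7] `<path>` regular polygon, #ff0000→engrave S341 F4201: (136.999,92.127) → (123.227,90.685) → (121.785,104.457) → (135.557,105.899) → (136.999,92.127) (closed)

G21
G90
G0 X68.321 Y42.929
M4 S341
G01 X86.399 Y67.650 F4201
G01 X106.125 Y85.603 F4201
G01 X127.500 Y96.786 F4201
M5
G0 X76.586 Y155.588
M4 S341
G01 X55.831 Y167.778 F4201
G01 X120.883 Y164.391 F4201
M5
G0 X119.831 Y130.650
M4 S341
G01 X109.159 Y138.411 F4201
G01 X76.484 Y151.252 F4201
G01 X43.660 Y143.513 F4201
M5
G0 X50.024 Y109.134
M4 S341
G01 X59.664 Y109.134 F4201
G01 X59.664 Y31.655 F4201
G01 X50.024 Y31.655 F4201
G01 X50.024 Y109.134 F4201
M5
G0 X64.294 Y95.360
M4 S341
G01 X120.350 Y76.970 F4201
G01 X26.859 Y38.918 F4201
G01 X166.356 Y8.370 F4201
G01 X38.633 Y27.718 F4201
G01 X29.916 Y164.067 F4201
G01 X64.294 Y95.360 F4201
M5
G0 X124.752 Y169.966
M4 S341
G01 X116.056 Y167.523 F4201
G01 X76.267 Y167.714 F4201
G01 X50.570 Y165.859 F4201
M5
G0 X136.999 Y92.127
M4 S341
G01 X123.227 Y90.685 F4201
G01 X121.785 Y104.457 F4201
G01 X135.557 Y105.899 F4201
G01 X136.999 Y92.127 F4201
M5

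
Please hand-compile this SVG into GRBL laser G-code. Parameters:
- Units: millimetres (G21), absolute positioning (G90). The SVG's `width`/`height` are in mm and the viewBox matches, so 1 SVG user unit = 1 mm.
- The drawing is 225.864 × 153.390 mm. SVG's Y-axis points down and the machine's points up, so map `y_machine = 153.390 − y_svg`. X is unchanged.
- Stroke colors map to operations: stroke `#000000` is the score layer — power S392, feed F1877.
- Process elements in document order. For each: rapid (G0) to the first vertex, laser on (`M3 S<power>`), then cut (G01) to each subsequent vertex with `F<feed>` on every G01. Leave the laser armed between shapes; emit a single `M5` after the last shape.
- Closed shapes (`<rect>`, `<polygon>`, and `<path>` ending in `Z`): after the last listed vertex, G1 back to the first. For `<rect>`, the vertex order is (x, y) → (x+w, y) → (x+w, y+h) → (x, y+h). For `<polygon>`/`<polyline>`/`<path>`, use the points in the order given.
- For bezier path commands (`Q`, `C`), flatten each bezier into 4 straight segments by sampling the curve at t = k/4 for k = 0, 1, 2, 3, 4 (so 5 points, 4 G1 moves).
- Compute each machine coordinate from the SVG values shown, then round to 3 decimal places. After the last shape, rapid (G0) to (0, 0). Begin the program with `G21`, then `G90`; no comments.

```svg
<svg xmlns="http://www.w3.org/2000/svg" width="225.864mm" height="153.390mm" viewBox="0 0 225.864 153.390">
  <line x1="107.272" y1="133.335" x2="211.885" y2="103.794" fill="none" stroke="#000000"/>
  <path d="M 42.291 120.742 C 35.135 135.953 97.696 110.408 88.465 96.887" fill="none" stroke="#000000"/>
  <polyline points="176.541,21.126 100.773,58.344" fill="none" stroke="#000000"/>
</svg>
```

G21
G90
G0 X107.272 Y20.055
M3 S392
G01 X211.885 Y49.596 F1877
G0 X42.291 Y32.648
M3 S392
G01 X47.785 Y28.057 F1877
G01 X66.156 Y33.801 F1877
G01 X84.138 Y44.932 F1877
G01 X88.465 Y56.503 F1877
G0 X176.541 Y132.264
M3 S392
G01 X100.773 Y95.046 F1877
M5
G0 X0.000 Y0.000

1 u = 1 mm; y_m = 153.390 − y.

[1] `<line>` line segment, #000000→score S392 F1877: (107.272,20.055) → (211.885,49.596)

[2] `<path>` cubic bezier, #000000→score S392 F1877: (42.291,32.648) → (47.785,28.057) → (66.156,33.801) → (84.138,44.932) → (88.465,56.503)

[3] `<polyline>` line segment, #000000→score S392 F1877: (176.541,132.264) → (100.773,95.046)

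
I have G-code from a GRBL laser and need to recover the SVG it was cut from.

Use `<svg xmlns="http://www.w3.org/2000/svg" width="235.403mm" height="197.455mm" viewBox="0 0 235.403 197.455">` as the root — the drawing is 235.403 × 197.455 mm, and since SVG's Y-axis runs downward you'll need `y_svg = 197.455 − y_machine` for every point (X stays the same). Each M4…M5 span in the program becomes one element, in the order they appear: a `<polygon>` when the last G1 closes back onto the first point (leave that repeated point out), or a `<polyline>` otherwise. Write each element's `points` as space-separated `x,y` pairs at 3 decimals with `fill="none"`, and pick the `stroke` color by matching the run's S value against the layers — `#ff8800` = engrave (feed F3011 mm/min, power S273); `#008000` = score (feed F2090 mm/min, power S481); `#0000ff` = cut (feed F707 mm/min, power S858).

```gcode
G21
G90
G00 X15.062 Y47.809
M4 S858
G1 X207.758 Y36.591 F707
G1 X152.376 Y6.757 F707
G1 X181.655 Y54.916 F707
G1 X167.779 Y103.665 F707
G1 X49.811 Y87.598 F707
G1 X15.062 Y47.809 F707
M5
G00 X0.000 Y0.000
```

<svg xmlns="http://www.w3.org/2000/svg" width="235.403mm" height="197.455mm" viewBox="0 0 235.403 197.455">
  <polygon points="15.062,149.646 207.758,160.864 152.376,190.698 181.655,142.539 167.779,93.790 49.811,109.857" fill="none" stroke="#0000ff"/>
</svg>

y_svg = 197.455 − y_m. Every run uses S858, so all elements get stroke `#0000ff` (cut).

[1] closed run; points: 15.062,149.646 207.758,160.864 152.376,190.698 181.655,142.539 167.779,93.790 49.811,109.857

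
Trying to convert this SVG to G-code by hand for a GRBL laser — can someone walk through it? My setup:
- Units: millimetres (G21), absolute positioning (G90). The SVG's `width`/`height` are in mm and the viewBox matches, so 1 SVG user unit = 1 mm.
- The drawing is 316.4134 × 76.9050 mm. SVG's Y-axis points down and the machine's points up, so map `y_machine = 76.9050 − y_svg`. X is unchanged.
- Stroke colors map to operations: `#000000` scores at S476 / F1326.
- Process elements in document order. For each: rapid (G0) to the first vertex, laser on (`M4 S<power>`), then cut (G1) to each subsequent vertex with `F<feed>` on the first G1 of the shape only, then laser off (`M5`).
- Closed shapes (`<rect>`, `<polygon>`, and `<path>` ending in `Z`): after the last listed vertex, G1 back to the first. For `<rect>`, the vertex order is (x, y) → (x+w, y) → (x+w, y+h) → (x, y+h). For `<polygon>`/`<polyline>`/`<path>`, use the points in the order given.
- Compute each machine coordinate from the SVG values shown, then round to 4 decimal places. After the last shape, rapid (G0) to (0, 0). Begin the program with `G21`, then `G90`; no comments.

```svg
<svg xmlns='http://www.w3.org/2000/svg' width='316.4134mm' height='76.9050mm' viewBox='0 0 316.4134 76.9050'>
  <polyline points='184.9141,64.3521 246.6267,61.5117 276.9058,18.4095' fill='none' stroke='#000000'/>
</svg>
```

1 u = 1 mm; y_m = 76.9050 − y.

[1] `<polyline>` open polyline, #000000→score S476 F1326: (184.9141,12.5529) → (246.6267,15.3933) → (276.9058,58.4955)

G21
G90
G0 X184.9141 Y12.5529
M4 S476
G1 X246.6267 Y15.3933 F1326
G1 X276.9058 Y58.4955
M5
G0 X0.0000 Y0.0000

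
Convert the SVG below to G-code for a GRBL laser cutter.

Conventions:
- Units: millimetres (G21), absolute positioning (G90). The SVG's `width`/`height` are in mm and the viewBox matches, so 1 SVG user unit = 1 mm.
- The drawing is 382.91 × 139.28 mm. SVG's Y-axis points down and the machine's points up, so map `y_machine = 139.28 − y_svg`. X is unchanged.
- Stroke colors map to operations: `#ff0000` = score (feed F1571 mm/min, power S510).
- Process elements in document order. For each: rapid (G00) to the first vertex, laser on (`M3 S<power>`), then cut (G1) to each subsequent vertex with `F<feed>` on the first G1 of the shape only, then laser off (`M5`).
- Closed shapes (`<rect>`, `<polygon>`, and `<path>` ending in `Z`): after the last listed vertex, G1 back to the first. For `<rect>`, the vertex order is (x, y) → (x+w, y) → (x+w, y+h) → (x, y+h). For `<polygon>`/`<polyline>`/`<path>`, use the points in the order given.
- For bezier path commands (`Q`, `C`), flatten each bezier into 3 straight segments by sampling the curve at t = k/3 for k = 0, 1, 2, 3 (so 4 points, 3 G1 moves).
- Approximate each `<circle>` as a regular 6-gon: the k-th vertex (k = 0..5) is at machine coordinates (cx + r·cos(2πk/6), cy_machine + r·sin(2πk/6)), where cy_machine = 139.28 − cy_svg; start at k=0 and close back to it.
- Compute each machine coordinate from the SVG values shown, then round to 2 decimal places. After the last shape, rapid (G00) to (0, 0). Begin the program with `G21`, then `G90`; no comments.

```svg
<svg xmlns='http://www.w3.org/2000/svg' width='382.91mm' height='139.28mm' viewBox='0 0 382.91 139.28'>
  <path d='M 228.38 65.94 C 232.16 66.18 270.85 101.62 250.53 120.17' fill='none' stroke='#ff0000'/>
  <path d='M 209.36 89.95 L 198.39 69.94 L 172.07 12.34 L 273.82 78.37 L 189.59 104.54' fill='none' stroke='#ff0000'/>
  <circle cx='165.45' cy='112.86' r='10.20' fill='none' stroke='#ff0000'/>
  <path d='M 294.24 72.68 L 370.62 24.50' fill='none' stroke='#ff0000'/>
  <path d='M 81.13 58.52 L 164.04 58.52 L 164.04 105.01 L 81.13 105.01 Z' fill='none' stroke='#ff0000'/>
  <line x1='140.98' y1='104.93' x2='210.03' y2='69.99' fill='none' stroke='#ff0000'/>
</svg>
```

G21
G90
G00 X228.38 Y73.34
M3 S510
G1 X240.32 Y63.30 F1571
G1 X254.66 Y41.36
G1 X250.53 Y19.11
M5
G00 X209.36 Y49.33
M3 S510
G1 X198.39 Y69.34 F1571
G1 X172.07 Y126.94
G1 X273.82 Y60.91
G1 X189.59 Y34.74
M5
G00 X175.65 Y26.42
M3 S510
G1 X170.55 Y35.25 F1571
G1 X160.35 Y35.25
G1 X155.25 Y26.42
G1 X160.35 Y17.59
G1 X170.55 Y17.59
G1 X175.65 Y26.42
M5
G00 X294.24 Y66.60
M3 S510
G1 X370.62 Y114.78 F1571
M5
G00 X81.13 Y80.76
M3 S510
G1 X164.04 Y80.76 F1571
G1 X164.04 Y34.27
G1 X81.13 Y34.27
G1 X81.13 Y80.76
M5
G00 X140.98 Y34.35
M3 S510
G1 X210.03 Y69.29 F1571
M5
G00 X0.00 Y0.00

1 u = 1 mm; y_m = 139.28 − y.

[1] `<path>` cubic bezier, #ff0000→score S510 F1571: (228.38,73.34) → (240.32,63.30) → (254.66,41.36) → (250.53,19.11)

[2] `<path>` open polyline, #ff0000→score S510 F1571: (209.36,49.33) → (198.39,69.34) → (172.07,126.94) → (273.82,60.91) → (189.59,34.74)

[3] `<circle>` circle, #ff0000→score S510 F1571: (175.65,26.42) → (170.55,35.25) → (160.35,35.25) → (155.25,26.42) → (160.35,17.59) → (170.55,17.59) → (175.65,26.42) (closed)

[4] `<path>` line segment, #ff0000→score S510 F1571: (294.24,66.60) → (370.62,114.78)

[5] `<path>` rectangle, #ff0000→score S510 F1571: (81.13,80.76) → (164.04,80.76) → (164.04,34.27) → (81.13,34.27) → (81.13,80.76) (closed)

[6] `<line>` line segment, #ff0000→score S510 F1571: (140.98,34.35) → (210.03,69.29)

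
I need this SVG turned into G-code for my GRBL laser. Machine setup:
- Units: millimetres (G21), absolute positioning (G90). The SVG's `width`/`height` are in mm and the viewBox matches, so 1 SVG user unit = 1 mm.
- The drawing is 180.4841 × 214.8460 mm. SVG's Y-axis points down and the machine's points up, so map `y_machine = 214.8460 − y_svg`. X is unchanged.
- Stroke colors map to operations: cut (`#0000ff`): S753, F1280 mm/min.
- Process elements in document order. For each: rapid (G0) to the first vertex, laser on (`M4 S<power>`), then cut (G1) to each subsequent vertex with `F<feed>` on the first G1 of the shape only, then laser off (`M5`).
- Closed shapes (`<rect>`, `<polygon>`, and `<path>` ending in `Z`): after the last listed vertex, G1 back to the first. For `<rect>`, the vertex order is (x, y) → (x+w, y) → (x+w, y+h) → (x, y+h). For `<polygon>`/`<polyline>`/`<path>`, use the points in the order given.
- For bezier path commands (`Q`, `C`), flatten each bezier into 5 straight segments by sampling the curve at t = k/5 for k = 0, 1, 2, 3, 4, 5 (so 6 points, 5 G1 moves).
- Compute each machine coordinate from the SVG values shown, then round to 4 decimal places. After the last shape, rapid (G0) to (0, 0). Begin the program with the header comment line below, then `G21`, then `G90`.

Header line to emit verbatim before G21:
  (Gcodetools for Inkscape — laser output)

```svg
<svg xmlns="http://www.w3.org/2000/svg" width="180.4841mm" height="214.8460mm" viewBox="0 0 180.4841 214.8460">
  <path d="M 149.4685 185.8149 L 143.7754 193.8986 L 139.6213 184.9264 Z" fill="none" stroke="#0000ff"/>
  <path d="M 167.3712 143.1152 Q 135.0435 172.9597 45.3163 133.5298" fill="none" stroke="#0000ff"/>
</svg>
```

1 u = 1 mm; y_m = 214.8460 − y.

[1] `<path>` regular polygon, #0000ff→cut S753 F1280: (149.4685,29.0311) → (143.7754,20.9474) → (139.6213,29.9196) → (149.4685,29.0311) (closed)

[2] `<path>` quadratic bezier, #0000ff→cut S753 F1280: (167.3712,71.7308) → (152.1441,62.5640) → (132.3251,58.9391) → (107.9141,60.8562) → (78.9112,68.3152) → (45.3163,81.3162)

(Gcodetools for Inkscape — laser output)
G21
G90
G0 X149.4685 Y29.0311
M4 S753
G1 X143.7754 Y20.9474 F1280
G1 X139.6213 Y29.9196
G1 X149.4685 Y29.0311
M5
G0 X167.3712 Y71.7308
M4 S753
G1 X152.1441 Y62.5640 F1280
G1 X132.3251 Y58.9391
G1 X107.9141 Y60.8562
G1 X78.9112 Y68.3152
G1 X45.3163 Y81.3162
M5
G0 X0.0000 Y0.0000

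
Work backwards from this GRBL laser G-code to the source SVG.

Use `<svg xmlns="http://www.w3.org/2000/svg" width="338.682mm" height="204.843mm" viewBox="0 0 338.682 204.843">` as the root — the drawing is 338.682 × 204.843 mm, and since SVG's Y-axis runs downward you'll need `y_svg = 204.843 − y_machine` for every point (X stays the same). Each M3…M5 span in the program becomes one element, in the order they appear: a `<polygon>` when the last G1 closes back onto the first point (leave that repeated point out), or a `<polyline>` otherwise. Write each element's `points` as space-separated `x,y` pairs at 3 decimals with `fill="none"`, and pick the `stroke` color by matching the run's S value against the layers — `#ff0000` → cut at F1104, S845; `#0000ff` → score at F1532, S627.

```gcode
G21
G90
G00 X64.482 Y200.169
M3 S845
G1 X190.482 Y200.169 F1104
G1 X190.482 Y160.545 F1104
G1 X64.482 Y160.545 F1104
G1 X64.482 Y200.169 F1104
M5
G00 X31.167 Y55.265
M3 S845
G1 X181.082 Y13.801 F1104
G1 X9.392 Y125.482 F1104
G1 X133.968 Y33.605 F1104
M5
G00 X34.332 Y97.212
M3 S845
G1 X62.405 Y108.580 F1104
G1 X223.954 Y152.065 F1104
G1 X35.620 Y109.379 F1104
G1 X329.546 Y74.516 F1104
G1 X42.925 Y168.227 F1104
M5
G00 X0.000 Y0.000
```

<svg xmlns="http://www.w3.org/2000/svg" width="338.682mm" height="204.843mm" viewBox="0 0 338.682 204.843">
  <polygon points="64.482,4.674 190.482,4.674 190.482,44.298 64.482,44.298" fill="none" stroke="#ff0000"/>
  <polyline points="31.167,149.578 181.082,191.042 9.392,79.361 133.968,171.238" fill="none" stroke="#ff0000"/>
  <polyline points="34.332,107.631 62.405,96.263 223.954,52.778 35.620,95.464 329.546,130.327 42.925,36.616" fill="none" stroke="#ff0000"/>
</svg>

Each laser-on run becomes one SVG element. Flip Y back into SVG space with y_svg = 204.843 − y_machine. Every run uses S845, so all elements get stroke `#ff0000` (cut).

Run 1: The run returns to its start, so emit a `<polygon>` with points (Y-flipped): 64.482,4.674 190.482,4.674 190.482,44.298 64.482,44.298.

Run 2: The run is open, so emit a `<polyline>` with points (Y-flipped): 31.167,149.578 181.082,191.042 9.392,79.361 133.968,171.238.

Run 3: The run is open, so emit a `<polyline>` with points (Y-flipped): 34.332,107.631 62.405,96.263 223.954,52.778 35.620,95.464 329.546,130.327 42.925,36.616.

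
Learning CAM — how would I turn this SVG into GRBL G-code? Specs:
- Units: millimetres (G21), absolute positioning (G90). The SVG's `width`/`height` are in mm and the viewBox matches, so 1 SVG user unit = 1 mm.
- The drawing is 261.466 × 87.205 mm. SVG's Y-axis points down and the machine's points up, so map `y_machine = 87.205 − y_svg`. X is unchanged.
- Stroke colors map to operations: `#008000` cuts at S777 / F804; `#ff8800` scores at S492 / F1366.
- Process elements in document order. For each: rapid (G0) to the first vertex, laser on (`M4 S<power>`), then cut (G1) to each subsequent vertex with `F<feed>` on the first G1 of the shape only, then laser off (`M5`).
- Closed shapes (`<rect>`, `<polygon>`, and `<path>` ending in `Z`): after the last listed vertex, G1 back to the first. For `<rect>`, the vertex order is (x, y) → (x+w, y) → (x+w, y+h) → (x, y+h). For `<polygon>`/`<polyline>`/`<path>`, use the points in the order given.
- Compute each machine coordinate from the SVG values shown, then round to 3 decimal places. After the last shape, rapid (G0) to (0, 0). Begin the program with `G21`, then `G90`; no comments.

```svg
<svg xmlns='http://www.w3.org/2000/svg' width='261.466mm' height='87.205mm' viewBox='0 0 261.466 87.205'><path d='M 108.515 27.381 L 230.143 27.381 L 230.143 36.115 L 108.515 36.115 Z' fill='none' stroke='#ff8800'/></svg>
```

1 u = 1 mm; y_m = 87.205 − y.

[1] `<path>` rectangle, #ff8800→score S492 F1366: (108.515,59.824) → (230.143,59.824) → (230.143,51.090) → (108.515,51.090) → (108.515,59.824) (closed)

G21
G90
G0 X108.515 Y59.824
M4 S492
G1 X230.143 Y59.824 F1366
G1 X230.143 Y51.090
G1 X108.515 Y51.090
G1 X108.515 Y59.824
M5
G0 X0.000 Y0.000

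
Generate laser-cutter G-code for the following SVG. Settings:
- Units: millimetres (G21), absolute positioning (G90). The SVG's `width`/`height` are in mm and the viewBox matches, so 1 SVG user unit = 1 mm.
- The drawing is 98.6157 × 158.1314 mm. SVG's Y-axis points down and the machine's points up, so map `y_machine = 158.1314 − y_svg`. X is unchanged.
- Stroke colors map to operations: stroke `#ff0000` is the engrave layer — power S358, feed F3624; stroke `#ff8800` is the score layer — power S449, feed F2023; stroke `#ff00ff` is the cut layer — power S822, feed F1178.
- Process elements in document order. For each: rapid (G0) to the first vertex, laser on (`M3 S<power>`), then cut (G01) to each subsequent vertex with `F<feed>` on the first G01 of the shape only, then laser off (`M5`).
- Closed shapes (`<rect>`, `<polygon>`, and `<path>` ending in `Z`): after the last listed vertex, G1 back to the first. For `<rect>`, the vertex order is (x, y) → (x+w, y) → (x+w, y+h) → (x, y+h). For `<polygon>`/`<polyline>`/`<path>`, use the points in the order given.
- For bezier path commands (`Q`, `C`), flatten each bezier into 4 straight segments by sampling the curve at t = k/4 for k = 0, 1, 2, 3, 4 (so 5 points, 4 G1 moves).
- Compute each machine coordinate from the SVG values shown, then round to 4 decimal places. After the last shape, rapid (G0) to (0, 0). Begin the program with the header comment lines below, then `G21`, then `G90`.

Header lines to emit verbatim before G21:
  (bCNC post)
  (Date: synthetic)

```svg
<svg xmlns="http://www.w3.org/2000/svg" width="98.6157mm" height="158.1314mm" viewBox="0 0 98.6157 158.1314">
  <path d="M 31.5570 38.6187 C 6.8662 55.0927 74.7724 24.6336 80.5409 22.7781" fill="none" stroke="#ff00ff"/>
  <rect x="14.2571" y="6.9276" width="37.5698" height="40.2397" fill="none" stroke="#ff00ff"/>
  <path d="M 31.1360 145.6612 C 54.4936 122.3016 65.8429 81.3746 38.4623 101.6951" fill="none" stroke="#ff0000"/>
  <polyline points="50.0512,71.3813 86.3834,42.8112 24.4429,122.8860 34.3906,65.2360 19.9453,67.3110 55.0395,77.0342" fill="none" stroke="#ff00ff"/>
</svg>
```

1 u = 1 mm; y_m = 158.1314 − y.

[1] `<path>` cubic bezier, #ff00ff→cut S822 F1178: (31.5570,119.5127) → (27.9831,114.7769) → (44.6267,120.5594) → (66.9814,129.7788) → (80.5409,135.3533)

[2] `<rect>` rectangle, #ff00ff→cut S822 F1178: (14.2571,151.2038) → (51.8269,151.2038) → (51.8269,110.9641) → (14.2571,110.9641) → (14.2571,151.2038) (closed)

[3] `<path>` cubic bezier, #ff0000→engrave S358 F3624: (31.1360,12.4702) → (45.9851,32.0523) → (53.8260,50.8333) → (52.1534,61.4243) → (38.4623,56.4363)

[4] `<polyline>` open polyline, #ff00ff→cut S822 F1178: (50.0512,86.7501) → (86.3834,115.3202) → (24.4429,35.2454) → (34.3906,92.8954) → (19.9453,90.8204) → (55.0395,81.0972)

(bCNC post)
(Date: synthetic)
G21
G90
G0 X31.5570 Y119.5127
M3 S822
G01 X27.9831 Y114.7769 F1178
G01 X44.6267 Y120.5594
G01 X66.9814 Y129.7788
G01 X80.5409 Y135.3533
M5
G0 X14.2571 Y151.2038
M3 S822
G01 X51.8269 Y151.2038 F1178
G01 X51.8269 Y110.9641
G01 X14.2571 Y110.9641
G01 X14.2571 Y151.2038
M5
G0 X31.1360 Y12.4702
M3 S358
G01 X45.9851 Y32.0523 F3624
G01 X53.8260 Y50.8333
G01 X52.1534 Y61.4243
G01 X38.4623 Y56.4363
M5
G0 X50.0512 Y86.7501
M3 S822
G01 X86.3834 Y115.3202 F1178
G01 X24.4429 Y35.2454
G01 X34.3906 Y92.8954
G01 X19.9453 Y90.8204
G01 X55.0395 Y81.0972
M5
G0 X0.0000 Y0.0000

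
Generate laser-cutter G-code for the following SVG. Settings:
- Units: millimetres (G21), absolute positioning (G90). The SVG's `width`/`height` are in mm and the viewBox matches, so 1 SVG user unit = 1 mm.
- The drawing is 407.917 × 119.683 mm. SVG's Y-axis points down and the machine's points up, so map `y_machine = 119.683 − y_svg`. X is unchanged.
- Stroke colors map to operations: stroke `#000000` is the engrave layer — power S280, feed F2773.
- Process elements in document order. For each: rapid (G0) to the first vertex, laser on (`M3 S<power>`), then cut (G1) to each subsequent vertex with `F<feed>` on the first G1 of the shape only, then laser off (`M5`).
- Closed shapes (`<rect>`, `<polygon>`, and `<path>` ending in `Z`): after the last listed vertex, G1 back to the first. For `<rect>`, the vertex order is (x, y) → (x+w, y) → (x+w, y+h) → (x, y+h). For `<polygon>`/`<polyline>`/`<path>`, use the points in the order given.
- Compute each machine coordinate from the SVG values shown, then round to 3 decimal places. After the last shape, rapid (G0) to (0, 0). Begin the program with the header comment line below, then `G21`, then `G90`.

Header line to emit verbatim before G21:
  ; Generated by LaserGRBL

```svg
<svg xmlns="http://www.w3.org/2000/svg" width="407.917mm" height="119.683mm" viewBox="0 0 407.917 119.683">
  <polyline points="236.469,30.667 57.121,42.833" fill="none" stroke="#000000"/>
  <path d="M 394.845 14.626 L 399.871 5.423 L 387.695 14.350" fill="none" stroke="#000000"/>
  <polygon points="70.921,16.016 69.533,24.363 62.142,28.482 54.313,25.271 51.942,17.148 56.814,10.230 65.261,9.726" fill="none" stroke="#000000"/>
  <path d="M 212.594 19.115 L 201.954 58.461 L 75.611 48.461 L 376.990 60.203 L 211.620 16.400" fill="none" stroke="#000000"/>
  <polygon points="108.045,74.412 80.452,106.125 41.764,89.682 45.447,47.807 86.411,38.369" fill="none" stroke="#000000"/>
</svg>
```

; Generated by LaserGRBL
G21
G90
G0 X236.469 Y89.016
M3 S280
G1 X57.121 Y76.850 F2773
M5
G0 X394.845 Y105.057
M3 S280
G1 X399.871 Y114.260 F2773
G1 X387.695 Y105.333
M5
G0 X70.921 Y103.667
M3 S280
G1 X69.533 Y95.320 F2773
G1 X62.142 Y91.201
G1 X54.313 Y94.412
G1 X51.942 Y102.535
G1 X56.814 Y109.453
G1 X65.261 Y109.957
G1 X70.921 Y103.667
M5
G0 X212.594 Y100.568
M3 S280
G1 X201.954 Y61.222 F2773
G1 X75.611 Y71.222
G1 X376.990 Y59.480
G1 X211.620 Y103.283
M5
G0 X108.045 Y45.271
M3 S280
G1 X80.452 Y13.558 F2773
G1 X41.764 Y30.001
G1 X45.447 Y71.876
G1 X86.411 Y81.314
G1 X108.045 Y45.271
M5
G0 X0.000 Y0.000

viewBox `0 0 407.917 119.683` with mm width/height → 1 unit = 1 mm. Flip: y_m = 119.683 − y_svg.

**Shape 1** — `<polyline>` line segment, stroke `#000000` → engrave (S280, F2773). Machine vertices: (236.469,89.016) → (57.121,76.850). Open path.

**Shape 2** — `<path>` open polyline, stroke `#000000` → engrave (S280, F2773). Machine vertices: (394.845,105.057) → (399.871,114.260) → (387.695,105.333). Open path.

**Shape 3** — `<polygon>` regular polygon, stroke `#000000` → engrave (S280, F2773). Machine vertices: (70.921,103.667) → (69.533,95.320) → (62.142,91.201) → (54.313,94.412) → (51.942,102.535) → (56.814,109.453) → (65.261,109.957) → (70.921,103.667). Closed: final G1 returns to the first vertex.

**Shape 4** — `<path>` open polyline, stroke `#000000` → engrave (S280, F2773). Machine vertices: (212.594,100.568) → (201.954,61.222) → (75.611,71.222) → (376.990,59.480) → (211.620,103.283). Open path.

**Shape 5** — `<polygon>` regular polygon, stroke `#000000` → engrave (S280, F2773). Machine vertices: (108.045,45.271) → (80.452,13.558) → (41.764,30.001) → (45.447,71.876) → (86.411,81.314) → (108.045,45.271). Closed: final G1 returns to the first vertex.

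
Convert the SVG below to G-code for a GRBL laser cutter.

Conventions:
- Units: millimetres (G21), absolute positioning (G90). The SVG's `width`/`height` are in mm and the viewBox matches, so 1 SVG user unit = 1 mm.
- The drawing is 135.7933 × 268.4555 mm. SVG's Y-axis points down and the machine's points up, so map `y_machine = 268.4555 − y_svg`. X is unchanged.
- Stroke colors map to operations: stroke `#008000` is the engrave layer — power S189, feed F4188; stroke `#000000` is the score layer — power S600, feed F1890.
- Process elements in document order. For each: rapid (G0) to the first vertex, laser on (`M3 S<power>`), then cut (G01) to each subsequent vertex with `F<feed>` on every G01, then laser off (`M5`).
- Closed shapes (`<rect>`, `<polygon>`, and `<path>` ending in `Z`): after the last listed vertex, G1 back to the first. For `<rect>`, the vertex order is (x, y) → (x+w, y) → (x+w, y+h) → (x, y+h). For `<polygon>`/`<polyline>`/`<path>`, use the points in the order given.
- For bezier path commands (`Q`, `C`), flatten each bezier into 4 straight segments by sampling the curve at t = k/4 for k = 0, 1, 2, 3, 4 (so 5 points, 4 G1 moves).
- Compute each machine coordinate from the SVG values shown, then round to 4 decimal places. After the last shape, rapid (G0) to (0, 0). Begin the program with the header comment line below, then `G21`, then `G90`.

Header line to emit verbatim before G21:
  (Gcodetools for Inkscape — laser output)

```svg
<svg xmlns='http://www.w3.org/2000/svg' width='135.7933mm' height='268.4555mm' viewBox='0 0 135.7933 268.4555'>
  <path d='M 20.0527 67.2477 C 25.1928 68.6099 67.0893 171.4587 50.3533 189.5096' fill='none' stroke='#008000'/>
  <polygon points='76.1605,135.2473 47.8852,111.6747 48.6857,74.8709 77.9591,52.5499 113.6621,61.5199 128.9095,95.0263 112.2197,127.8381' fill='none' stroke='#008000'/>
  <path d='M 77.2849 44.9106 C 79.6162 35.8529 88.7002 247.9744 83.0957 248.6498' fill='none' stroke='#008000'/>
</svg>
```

1 u = 1 mm; y_m = 268.4555 − y.

[1] `<path>` cubic bezier, #008000→engrave S189 F4188: (20.0527,201.2078) → (29.3091,184.0681) → (43.4065,146.3351) → (53.4022,105.4730) → (50.3533,78.9459)

[2] `<polygon>` regular polygon, #008000→engrave S189 F4188: (76.1605,133.2082) → (47.8852,156.7808) → (48.6857,193.5846) → (77.9591,215.9056) → (113.6621,206.9356) → (128.9095,173.4292) → (112.2197,140.6174) → (76.1605,133.2082) (closed)

[3] `<path>` cubic bezier, #008000→engrave S189 F4188: (77.2849,223.5449) → (79.9645,195.6268) → (83.1662,125.3252) → (84.8800,53.1986) → (83.0957,19.8057)

(Gcodetools for Inkscape — laser output)
G21
G90
G0 X20.0527 Y201.2078
M3 S189
G01 X29.3091 Y184.0681 F4188
G01 X43.4065 Y146.3351 F4188
G01 X53.4022 Y105.4730 F4188
G01 X50.3533 Y78.9459 F4188
M5
G0 X76.1605 Y133.2082
M3 S189
G01 X47.8852 Y156.7808 F4188
G01 X48.6857 Y193.5846 F4188
G01 X77.9591 Y215.9056 F4188
G01 X113.6621 Y206.9356 F4188
G01 X128.9095 Y173.4292 F4188
G01 X112.2197 Y140.6174 F4188
G01 X76.1605 Y133.2082 F4188
M5
G0 X77.2849 Y223.5449
M3 S189
G01 X79.9645 Y195.6268 F4188
G01 X83.1662 Y125.3252 F4188
G01 X84.8800 Y53.1986 F4188
G01 X83.0957 Y19.8057 F4188
M5
G0 X0.0000 Y0.0000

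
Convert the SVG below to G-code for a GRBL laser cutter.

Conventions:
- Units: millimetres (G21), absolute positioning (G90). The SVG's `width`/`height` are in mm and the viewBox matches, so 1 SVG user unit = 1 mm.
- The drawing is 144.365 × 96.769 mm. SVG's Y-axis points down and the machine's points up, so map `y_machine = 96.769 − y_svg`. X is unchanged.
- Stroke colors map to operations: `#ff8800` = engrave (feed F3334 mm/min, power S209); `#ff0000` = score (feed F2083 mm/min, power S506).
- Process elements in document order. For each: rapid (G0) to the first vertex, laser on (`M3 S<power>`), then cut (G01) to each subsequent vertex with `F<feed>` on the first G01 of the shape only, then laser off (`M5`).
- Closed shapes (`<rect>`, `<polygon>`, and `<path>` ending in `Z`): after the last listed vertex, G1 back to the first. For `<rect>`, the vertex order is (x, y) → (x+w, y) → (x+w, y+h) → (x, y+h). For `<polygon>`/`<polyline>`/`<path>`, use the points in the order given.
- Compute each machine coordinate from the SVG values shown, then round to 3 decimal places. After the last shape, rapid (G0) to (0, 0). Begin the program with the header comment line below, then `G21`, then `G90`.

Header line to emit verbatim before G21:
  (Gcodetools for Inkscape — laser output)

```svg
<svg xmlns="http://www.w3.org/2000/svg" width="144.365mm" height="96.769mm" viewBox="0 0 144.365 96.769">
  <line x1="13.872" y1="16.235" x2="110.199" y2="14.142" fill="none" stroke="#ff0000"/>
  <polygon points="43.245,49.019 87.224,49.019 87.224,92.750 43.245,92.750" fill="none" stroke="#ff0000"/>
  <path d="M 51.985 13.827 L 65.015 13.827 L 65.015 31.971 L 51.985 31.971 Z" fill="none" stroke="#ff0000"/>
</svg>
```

1 u = 1 mm; y_m = 96.769 − y.

[1] `<line>` line segment, #ff0000→score S506 F2083: (13.872,80.534) → (110.199,82.627)

[2] `<polygon>` rectangle, #ff0000→score S506 F2083: (43.245,47.750) → (87.224,47.750) → (87.224,4.019) → (43.245,4.019) → (43.245,47.750) (closed)

[3] `<path>` rectangle, #ff0000→score S506 F2083: (51.985,82.942) → (65.015,82.942) → (65.015,64.798) → (51.985,64.798) → (51.985,82.942) (closed)

(Gcodetools for Inkscape — laser output)
G21
G90
G0 X13.872 Y80.534
M3 S506
G01 X110.199 Y82.627 F2083
M5
G0 X43.245 Y47.750
M3 S506
G01 X87.224 Y47.750 F2083
G01 X87.224 Y4.019
G01 X43.245 Y4.019
G01 X43.245 Y47.750
M5
G0 X51.985 Y82.942
M3 S506
G01 X65.015 Y82.942 F2083
G01 X65.015 Y64.798
G01 X51.985 Y64.798
G01 X51.985 Y82.942
M5
G0 X0.000 Y0.000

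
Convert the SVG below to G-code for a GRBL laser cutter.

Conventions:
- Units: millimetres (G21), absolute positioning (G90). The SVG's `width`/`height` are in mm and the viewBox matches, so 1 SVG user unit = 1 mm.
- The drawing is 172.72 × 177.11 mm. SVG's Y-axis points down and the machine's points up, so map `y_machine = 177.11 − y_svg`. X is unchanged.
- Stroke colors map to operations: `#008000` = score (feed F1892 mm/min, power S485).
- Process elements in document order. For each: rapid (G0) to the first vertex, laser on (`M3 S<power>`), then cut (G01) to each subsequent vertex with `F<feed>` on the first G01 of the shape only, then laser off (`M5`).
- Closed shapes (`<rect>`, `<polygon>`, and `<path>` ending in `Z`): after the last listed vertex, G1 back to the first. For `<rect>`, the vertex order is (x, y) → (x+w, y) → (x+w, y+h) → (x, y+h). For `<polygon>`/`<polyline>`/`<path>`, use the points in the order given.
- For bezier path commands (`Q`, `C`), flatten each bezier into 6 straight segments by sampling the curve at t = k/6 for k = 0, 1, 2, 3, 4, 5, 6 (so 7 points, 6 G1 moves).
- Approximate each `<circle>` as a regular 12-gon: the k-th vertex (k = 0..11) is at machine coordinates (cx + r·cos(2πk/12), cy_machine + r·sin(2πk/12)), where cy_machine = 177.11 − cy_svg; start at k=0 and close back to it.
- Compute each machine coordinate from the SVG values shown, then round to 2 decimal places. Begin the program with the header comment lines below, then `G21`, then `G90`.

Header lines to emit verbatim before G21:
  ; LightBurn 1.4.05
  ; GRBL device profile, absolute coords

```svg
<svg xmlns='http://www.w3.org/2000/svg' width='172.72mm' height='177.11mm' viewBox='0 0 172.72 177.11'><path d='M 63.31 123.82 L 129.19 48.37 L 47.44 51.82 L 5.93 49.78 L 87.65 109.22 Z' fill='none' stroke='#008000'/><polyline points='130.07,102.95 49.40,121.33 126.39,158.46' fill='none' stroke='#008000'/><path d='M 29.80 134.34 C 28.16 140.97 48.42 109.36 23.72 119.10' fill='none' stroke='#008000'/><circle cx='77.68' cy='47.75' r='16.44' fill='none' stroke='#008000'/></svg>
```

1 u = 1 mm; y_m = 177.11 − y.

[1] `<path>` closed polygon, #008000→score S485 F1892: (63.31,53.29) → (129.19,128.74) → (47.44,125.29) → (5.93,127.33) → (87.65,67.89) → (63.31,53.29) (closed)

[2] `<polyline>` open polyline, #008000→score S485 F1892: (130.07,74.16) → (49.40,55.78) → (126.39,18.65)

[3] `<path>` cubic bezier, #008000→score S485 F1892: (29.80,42.77) → (30.50,42.27) → (32.98,45.94) → (35.41,51.56) → (35.91,56.91) → (32.63,59.80) → (23.72,58.01)

[4] `<circle>` circle, #008000→score S485 F1892: (94.12,129.36) → (91.92,137.58) → (85.90,143.60) → (77.68,145.80) → (69.46,143.60) → (63.44,137.58) → (61.24,129.36) → (63.44,121.14) → (69.46,115.12) → (77.68,112.92) → (85.90,115.12) → (91.92,121.14) → (94.12,129.36) (closed)

; LightBurn 1.4.05
; GRBL device profile, absolute coords
G21
G90
G0 X63.31 Y53.29
M3 S485
G01 X129.19 Y128.74 F1892
G01 X47.44 Y125.29
G01 X5.93 Y127.33
G01 X87.65 Y67.89
G01 X63.31 Y53.29
M5
G0 X130.07 Y74.16
M3 S485
G01 X49.40 Y55.78 F1892
G01 X126.39 Y18.65
M5
G0 X29.80 Y42.77
M3 S485
G01 X30.50 Y42.27 F1892
G01 X32.98 Y45.94
G01 X35.41 Y51.56
G01 X35.91 Y56.91
G01 X32.63 Y59.80
G01 X23.72 Y58.01
M5
G0 X94.12 Y129.36
M3 S485
G01 X91.92 Y137.58 F1892
G01 X85.90 Y143.60
G01 X77.68 Y145.80
G01 X69.46 Y143.60
G01 X63.44 Y137.58
G01 X61.24 Y129.36
G01 X63.44 Y121.14
G01 X69.46 Y115.12
G01 X77.68 Y112.92
G01 X85.90 Y115.12
G01 X91.92 Y121.14
G01 X94.12 Y129.36
M5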